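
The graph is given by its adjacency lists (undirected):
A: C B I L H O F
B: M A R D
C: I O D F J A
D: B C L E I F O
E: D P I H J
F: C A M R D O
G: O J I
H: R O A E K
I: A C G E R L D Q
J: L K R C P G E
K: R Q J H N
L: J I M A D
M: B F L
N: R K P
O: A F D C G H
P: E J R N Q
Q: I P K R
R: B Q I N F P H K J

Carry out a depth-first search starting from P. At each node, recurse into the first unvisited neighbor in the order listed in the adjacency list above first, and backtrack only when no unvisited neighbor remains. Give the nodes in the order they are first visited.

P, E, D, B, M, F, C, I, A, L, J, K, R, Q, N, H, O, G

Visit P
P → E
E → D
D → B
B → M
M → F
F → C
C → I
I → A
A → L
L → J
J → K
K → R
R → Q
R → N
R → H
H → O
O → G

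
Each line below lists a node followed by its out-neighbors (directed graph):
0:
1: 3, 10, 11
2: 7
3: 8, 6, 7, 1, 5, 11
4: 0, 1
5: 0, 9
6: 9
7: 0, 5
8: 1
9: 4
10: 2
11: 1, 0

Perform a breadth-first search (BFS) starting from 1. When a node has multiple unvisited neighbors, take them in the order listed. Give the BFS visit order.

Visit 1; enqueue 3, 10, 11 → queue [3, 10, 11]
Visit 3; enqueue 8, 6, 7, 5 → queue [10, 11, 8, 6, 7, 5]
Visit 10; enqueue 2 → queue [11, 8, 6, 7, 5, 2]
Visit 11; enqueue 0 → queue [8, 6, 7, 5, 2, 0]
Visit 8 → queue [6, 7, 5, 2, 0]
Visit 6; enqueue 9 → queue [7, 5, 2, 0, 9]
Visit 7 → queue [5, 2, 0, 9]
Visit 5 → queue [2, 0, 9]
Visit 2 → queue [0, 9]
Visit 0 → queue [9]
Visit 9; enqueue 4 → queue [4]
Visit 4 → queue []

1, 3, 10, 11, 8, 6, 7, 5, 2, 0, 9, 4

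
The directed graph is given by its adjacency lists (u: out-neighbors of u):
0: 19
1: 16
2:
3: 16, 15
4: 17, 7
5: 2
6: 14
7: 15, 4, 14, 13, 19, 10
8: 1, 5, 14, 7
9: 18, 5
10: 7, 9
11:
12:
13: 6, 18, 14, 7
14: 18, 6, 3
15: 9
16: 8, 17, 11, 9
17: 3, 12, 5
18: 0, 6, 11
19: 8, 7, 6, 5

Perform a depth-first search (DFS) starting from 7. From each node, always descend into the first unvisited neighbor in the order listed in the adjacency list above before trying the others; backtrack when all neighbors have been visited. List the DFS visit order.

Visit 7
7 → 15
15 → 9
9 → 18
18 → 0
0 → 19
19 → 8
8 → 1
1 → 16
16 → 17
17 → 3
17 → 12
17 → 5
5 → 2
16 → 11
8 → 14
14 → 6
7 → 4
7 → 13
7 → 10

7, 15, 9, 18, 0, 19, 8, 1, 16, 17, 3, 12, 5, 2, 11, 14, 6, 4, 13, 10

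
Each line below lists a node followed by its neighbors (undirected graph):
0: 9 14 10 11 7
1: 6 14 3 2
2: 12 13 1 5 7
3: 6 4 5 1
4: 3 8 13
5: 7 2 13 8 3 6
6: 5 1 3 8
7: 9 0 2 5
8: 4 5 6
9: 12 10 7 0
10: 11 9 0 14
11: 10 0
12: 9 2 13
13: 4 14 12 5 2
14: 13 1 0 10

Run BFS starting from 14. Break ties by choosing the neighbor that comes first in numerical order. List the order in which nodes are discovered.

14 -> 0 -> 1 -> 10 -> 13 -> 7 -> 9 -> 11 -> 2 -> 3 -> 6 -> 4 -> 5 -> 12 -> 8

Visit 14; enqueue 0, 1, 10, 13 → queue [0, 1, 10, 13]
Visit 0; enqueue 7, 9, 11 → queue [1, 10, 13, 7, 9, 11]
Visit 1; enqueue 2, 3, 6 → queue [10, 13, 7, 9, 11, 2, 3, 6]
Visit 10 → queue [13, 7, 9, 11, 2, 3, 6]
Visit 13; enqueue 4, 5, 12 → queue [7, 9, 11, 2, 3, 6, 4, 5, 12]
Visit 7 → queue [9, 11, 2, 3, 6, 4, 5, 12]
Visit 9 → queue [11, 2, 3, 6, 4, 5, 12]
Visit 11 → queue [2, 3, 6, 4, 5, 12]
Visit 2 → queue [3, 6, 4, 5, 12]
Visit 3 → queue [6, 4, 5, 12]
Visit 6; enqueue 8 → queue [4, 5, 12, 8]
Visit 4 → queue [5, 12, 8]
Visit 5 → queue [12, 8]
Visit 12 → queue [8]
Visit 8 → queue []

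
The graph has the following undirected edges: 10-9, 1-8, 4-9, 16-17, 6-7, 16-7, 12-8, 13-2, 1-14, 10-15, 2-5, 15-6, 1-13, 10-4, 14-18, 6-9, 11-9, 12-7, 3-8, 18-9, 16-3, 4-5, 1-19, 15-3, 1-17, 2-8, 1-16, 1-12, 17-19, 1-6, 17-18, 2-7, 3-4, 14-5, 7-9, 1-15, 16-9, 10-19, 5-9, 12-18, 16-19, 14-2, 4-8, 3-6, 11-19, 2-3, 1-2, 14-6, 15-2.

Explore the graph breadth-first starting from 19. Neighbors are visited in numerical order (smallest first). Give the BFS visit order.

19 -> 1 -> 10 -> 11 -> 16 -> 17 -> 2 -> 6 -> 8 -> 12 -> 13 -> 14 -> 15 -> 4 -> 9 -> 3 -> 7 -> 18 -> 5

Visit 19; enqueue 1, 10, 11, 16, 17 → queue [1, 10, 11, 16, 17]
Visit 1; enqueue 2, 6, 8, 12, 13, 14, 15 → queue [10, 11, 16, 17, 2, 6, 8, 12, 13, 14, 15]
Visit 10; enqueue 4, 9 → queue [11, 16, 17, 2, 6, 8, 12, 13, 14, 15, 4, 9]
Visit 11 → queue [16, 17, 2, 6, 8, 12, 13, 14, 15, 4, 9]
Visit 16; enqueue 3, 7 → queue [17, 2, 6, 8, 12, 13, 14, 15, 4, 9, 3, 7]
Visit 17; enqueue 18 → queue [2, 6, 8, 12, 13, 14, 15, 4, 9, 3, 7, 18]
Visit 2; enqueue 5 → queue [6, 8, 12, 13, 14, 15, 4, 9, 3, 7, 18, 5]
Visit 6 → queue [8, 12, 13, 14, 15, 4, 9, 3, 7, 18, 5]
Visit 8 → queue [12, 13, 14, 15, 4, 9, 3, 7, 18, 5]
Visit 12 → queue [13, 14, 15, 4, 9, 3, 7, 18, 5]
Visit 13 → queue [14, 15, 4, 9, 3, 7, 18, 5]
Visit 14 → queue [15, 4, 9, 3, 7, 18, 5]
Visit 15 → queue [4, 9, 3, 7, 18, 5]
Visit 4 → queue [9, 3, 7, 18, 5]
Visit 9 → queue [3, 7, 18, 5]
Visit 3 → queue [7, 18, 5]
Visit 7 → queue [18, 5]
Visit 18 → queue [5]
Visit 5 → queue []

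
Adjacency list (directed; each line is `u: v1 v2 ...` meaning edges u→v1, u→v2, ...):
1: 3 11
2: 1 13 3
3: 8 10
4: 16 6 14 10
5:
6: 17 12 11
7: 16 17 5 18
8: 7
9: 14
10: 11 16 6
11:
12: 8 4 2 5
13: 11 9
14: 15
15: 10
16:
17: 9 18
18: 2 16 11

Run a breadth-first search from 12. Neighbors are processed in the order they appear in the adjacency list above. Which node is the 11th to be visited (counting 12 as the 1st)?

Visit 12; enqueue 8, 4, 2, 5 → queue [8, 4, 2, 5]
Visit 8; enqueue 7 → queue [4, 2, 5, 7]
Visit 4; enqueue 16, 6, 14, 10 → queue [2, 5, 7, 16, 6, 14, 10]
Visit 2; enqueue 1, 13, 3 → queue [5, 7, 16, 6, 14, 10, 1, 13, 3]
Visit 5 → queue [7, 16, 6, 14, 10, 1, 13, 3]
Visit 7; enqueue 17, 18 → queue [16, 6, 14, 10, 1, 13, 3, 17, 18]
Visit 16 → queue [6, 14, 10, 1, 13, 3, 17, 18]
Visit 6; enqueue 11 → queue [14, 10, 1, 13, 3, 17, 18, 11]
Visit 14; enqueue 15 → queue [10, 1, 13, 3, 17, 18, 11, 15]
Visit 10 → queue [1, 13, 3, 17, 18, 11, 15]
Visit 1 → queue [13, 3, 17, 18, 11, 15]
Visit 13; enqueue 9 → queue [3, 17, 18, 11, 15, 9]
Visit 3 → queue [17, 18, 11, 15, 9]
Visit 17 → queue [18, 11, 15, 9]
Visit 18 → queue [11, 15, 9]
Visit 11 → queue [15, 9]
Visit 15 → queue [9]
Visit 9 → queue []

Visit order: 12, 8, 4, 2, 5, 7, 16, 6, 14, 10, 1, 13, 3, 17, 18, 11, 15, 9

1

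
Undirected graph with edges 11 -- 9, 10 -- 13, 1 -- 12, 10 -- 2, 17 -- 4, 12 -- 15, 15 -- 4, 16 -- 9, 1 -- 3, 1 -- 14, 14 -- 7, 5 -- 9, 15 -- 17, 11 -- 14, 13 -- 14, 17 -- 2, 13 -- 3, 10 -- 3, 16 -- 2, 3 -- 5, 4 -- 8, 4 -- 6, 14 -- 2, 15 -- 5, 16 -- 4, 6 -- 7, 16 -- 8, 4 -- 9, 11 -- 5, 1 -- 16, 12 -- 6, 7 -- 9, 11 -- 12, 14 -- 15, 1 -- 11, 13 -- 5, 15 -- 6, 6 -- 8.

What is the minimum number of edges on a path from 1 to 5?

2

Level 0: 1
Level 1: 3, 11, 12, 14, 16
Level 2: 2, 4, 5, 6, 7, 8, 9, 10, 13, 15
Level 3: 17
5 first appears at level 2.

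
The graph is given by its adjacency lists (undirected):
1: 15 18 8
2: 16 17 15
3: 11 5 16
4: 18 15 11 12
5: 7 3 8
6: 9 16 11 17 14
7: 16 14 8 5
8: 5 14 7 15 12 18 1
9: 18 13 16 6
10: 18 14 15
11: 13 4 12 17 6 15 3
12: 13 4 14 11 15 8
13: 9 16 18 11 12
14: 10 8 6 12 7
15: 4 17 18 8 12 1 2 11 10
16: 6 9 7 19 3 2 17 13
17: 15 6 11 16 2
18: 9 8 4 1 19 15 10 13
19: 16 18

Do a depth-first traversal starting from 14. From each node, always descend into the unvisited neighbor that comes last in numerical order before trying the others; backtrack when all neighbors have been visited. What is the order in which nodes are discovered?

14 12 15 18 19 16 17 11 13 9 6 4 3 5 8 7 1 2 10

Visit 14
14 → 12
12 → 15
15 → 18
18 → 19
19 → 16
16 → 17
17 → 11
11 → 13
13 → 9
9 → 6
11 → 4
11 → 3
3 → 5
5 → 8
8 → 7
8 → 1
17 → 2
18 → 10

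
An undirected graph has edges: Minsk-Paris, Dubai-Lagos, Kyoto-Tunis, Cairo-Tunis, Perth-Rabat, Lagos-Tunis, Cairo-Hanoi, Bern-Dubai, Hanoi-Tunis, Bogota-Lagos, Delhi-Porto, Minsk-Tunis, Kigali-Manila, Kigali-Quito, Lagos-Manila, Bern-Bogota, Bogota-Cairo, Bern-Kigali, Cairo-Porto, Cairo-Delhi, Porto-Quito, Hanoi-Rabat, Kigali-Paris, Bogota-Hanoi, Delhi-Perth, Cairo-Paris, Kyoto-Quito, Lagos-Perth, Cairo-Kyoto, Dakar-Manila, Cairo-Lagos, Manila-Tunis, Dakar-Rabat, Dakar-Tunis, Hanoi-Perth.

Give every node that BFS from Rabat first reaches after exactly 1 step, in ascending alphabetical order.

Level 0: Rabat
Level 1: Dakar, Hanoi, Perth
Level 2: Bogota, Cairo, Delhi, Lagos, Manila, Tunis
Level 3: Bern, Dubai, Kigali, Kyoto, Minsk, Paris, Porto
Level 4: Quito

Dakar, Hanoi, Perth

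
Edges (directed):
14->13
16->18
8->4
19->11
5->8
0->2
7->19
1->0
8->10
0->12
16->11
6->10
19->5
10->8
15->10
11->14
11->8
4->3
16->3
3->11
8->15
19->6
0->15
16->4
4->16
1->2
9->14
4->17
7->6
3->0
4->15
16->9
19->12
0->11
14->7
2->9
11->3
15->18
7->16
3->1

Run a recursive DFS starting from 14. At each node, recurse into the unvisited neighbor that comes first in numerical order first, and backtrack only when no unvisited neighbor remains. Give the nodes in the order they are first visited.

14 7 6 10 8 4 3 0 2 9 11 12 15 18 1 16 17 19 5 13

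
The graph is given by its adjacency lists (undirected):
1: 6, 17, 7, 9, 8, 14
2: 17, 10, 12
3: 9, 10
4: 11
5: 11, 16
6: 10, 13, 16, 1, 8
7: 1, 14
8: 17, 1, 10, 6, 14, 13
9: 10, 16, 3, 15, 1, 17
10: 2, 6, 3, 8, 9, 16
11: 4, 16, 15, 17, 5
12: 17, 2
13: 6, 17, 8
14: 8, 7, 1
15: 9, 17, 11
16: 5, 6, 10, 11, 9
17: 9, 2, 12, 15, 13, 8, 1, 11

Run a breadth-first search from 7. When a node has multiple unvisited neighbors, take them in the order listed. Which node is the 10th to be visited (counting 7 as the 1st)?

Visit 7; enqueue 1, 14 → queue [1, 14]
Visit 1; enqueue 6, 17, 9, 8 → queue [14, 6, 17, 9, 8]
Visit 14 → queue [6, 17, 9, 8]
Visit 6; enqueue 10, 13, 16 → queue [17, 9, 8, 10, 13, 16]
Visit 17; enqueue 2, 12, 15, 11 → queue [9, 8, 10, 13, 16, 2, 12, 15, 11]
Visit 9; enqueue 3 → queue [8, 10, 13, 16, 2, 12, 15, 11, 3]
Visit 8 → queue [10, 13, 16, 2, 12, 15, 11, 3]
Visit 10 → queue [13, 16, 2, 12, 15, 11, 3]
Visit 13 → queue [16, 2, 12, 15, 11, 3]
Visit 16; enqueue 5 → queue [2, 12, 15, 11, 3, 5]
Visit 2 → queue [12, 15, 11, 3, 5]
Visit 12 → queue [15, 11, 3, 5]
Visit 15 → queue [11, 3, 5]
Visit 11; enqueue 4 → queue [3, 5, 4]
Visit 3 → queue [5, 4]
Visit 5 → queue [4]
Visit 4 → queue []

Visit order: 7, 1, 14, 6, 17, 9, 8, 10, 13, 16, 2, 12, 15, 11, 3, 5, 4

16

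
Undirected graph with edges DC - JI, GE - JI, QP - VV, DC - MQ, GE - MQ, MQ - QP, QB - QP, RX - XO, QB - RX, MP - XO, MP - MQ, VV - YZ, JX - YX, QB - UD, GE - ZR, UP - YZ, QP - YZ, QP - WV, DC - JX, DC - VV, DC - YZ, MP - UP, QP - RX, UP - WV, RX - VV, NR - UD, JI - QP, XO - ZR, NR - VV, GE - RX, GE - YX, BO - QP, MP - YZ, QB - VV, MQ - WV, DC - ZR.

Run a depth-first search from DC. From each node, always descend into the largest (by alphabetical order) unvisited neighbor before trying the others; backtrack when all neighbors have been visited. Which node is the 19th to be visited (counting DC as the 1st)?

Visit DC
DC → ZR
ZR → XO
XO → RX
RX → VV
VV → YZ
YZ → UP
UP → WV
WV → QP
QP → QB
QB → UD
UD → NR
QP → MQ
MQ → MP
MQ → GE
GE → YX
YX → JX
GE → JI
QP → BO

Visit order: DC, ZR, XO, RX, VV, YZ, UP, WV, QP, QB, UD, NR, MQ, MP, GE, YX, JX, JI, BO

BO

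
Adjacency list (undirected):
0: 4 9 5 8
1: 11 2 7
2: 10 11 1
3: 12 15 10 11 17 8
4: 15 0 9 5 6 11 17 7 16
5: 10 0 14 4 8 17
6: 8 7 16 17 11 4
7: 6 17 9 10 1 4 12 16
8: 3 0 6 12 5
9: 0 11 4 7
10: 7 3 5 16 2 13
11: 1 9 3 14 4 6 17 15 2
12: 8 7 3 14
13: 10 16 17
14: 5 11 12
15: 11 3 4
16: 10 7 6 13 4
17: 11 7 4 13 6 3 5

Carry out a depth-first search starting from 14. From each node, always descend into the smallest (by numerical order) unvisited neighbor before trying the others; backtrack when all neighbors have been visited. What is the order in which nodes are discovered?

Visit 14
14 → 5
5 → 0
0 → 4
4 → 6
6 → 7
7 → 1
1 → 2
2 → 10
10 → 3
3 → 8
8 → 12
3 → 11
11 → 9
11 → 15
11 → 17
17 → 13
13 → 16

14 -> 5 -> 0 -> 4 -> 6 -> 7 -> 1 -> 2 -> 10 -> 3 -> 8 -> 12 -> 11 -> 9 -> 15 -> 17 -> 13 -> 16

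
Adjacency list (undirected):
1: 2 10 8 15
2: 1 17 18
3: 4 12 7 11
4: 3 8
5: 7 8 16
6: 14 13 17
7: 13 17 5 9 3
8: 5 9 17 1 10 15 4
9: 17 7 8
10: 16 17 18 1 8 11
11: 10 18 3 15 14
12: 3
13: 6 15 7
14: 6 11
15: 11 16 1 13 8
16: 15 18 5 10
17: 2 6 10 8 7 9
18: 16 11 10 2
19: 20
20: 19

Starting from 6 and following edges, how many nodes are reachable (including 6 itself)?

18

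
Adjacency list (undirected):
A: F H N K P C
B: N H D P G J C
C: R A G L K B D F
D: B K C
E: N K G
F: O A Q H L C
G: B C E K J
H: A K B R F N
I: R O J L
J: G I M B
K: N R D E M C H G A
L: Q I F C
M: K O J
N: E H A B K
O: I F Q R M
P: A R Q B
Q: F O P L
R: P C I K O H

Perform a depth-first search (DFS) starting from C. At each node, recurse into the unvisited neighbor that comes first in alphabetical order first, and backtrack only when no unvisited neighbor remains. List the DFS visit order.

C A F H B D K E G J I L Q O M R P N

Visit C
C → A
A → F
F → H
H → B
B → D
D → K
K → E
E → G
G → J
J → I
I → L
L → Q
Q → O
O → M
O → R
R → P
E → N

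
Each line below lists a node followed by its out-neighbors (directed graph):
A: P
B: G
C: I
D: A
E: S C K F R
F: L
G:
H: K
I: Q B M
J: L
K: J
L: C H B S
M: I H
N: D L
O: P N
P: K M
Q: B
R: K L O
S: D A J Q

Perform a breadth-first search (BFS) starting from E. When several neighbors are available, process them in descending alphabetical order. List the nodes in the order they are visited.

E, S, R, K, F, C, Q, J, D, A, O, L, I, B, P, N, H, M, G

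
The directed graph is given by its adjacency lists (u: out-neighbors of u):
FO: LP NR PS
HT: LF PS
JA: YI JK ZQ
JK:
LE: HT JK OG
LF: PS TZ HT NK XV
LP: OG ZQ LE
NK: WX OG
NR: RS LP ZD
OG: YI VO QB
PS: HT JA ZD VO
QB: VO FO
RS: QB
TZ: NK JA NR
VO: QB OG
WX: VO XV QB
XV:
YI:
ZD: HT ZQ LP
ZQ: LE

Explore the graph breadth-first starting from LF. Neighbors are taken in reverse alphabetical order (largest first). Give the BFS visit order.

LF → XV → TZ → PS → NK → HT → NR → JA → ZD → VO → WX → OG → RS → LP → ZQ → YI → JK → QB → LE → FO

Visit LF; enqueue XV, TZ, PS, NK, HT → queue [XV, TZ, PS, NK, HT]
Visit XV → queue [TZ, PS, NK, HT]
Visit TZ; enqueue NR, JA → queue [PS, NK, HT, NR, JA]
Visit PS; enqueue ZD, VO → queue [NK, HT, NR, JA, ZD, VO]
Visit NK; enqueue WX, OG → queue [HT, NR, JA, ZD, VO, WX, OG]
Visit HT → queue [NR, JA, ZD, VO, WX, OG]
Visit NR; enqueue RS, LP → queue [JA, ZD, VO, WX, OG, RS, LP]
Visit JA; enqueue ZQ, YI, JK → queue [ZD, VO, WX, OG, RS, LP, ZQ, YI, JK]
Visit ZD → queue [VO, WX, OG, RS, LP, ZQ, YI, JK]
Visit VO; enqueue QB → queue [WX, OG, RS, LP, ZQ, YI, JK, QB]
Visit WX → queue [OG, RS, LP, ZQ, YI, JK, QB]
Visit OG → queue [RS, LP, ZQ, YI, JK, QB]
Visit RS → queue [LP, ZQ, YI, JK, QB]
Visit LP; enqueue LE → queue [ZQ, YI, JK, QB, LE]
Visit ZQ → queue [YI, JK, QB, LE]
Visit YI → queue [JK, QB, LE]
Visit JK → queue [QB, LE]
Visit QB; enqueue FO → queue [LE, FO]
Visit LE → queue [FO]
Visit FO → queue []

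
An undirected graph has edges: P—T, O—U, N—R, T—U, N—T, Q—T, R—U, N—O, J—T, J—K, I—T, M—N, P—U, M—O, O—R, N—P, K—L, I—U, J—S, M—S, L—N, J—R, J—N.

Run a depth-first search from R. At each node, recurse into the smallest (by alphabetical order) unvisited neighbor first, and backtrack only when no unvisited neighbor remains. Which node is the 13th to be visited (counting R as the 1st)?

Visit R
R → J
J → K
K → L
L → N
N → M
M → O
O → U
U → I
I → T
T → P
T → Q
M → S

Visit order: R, J, K, L, N, M, O, U, I, T, P, Q, S

S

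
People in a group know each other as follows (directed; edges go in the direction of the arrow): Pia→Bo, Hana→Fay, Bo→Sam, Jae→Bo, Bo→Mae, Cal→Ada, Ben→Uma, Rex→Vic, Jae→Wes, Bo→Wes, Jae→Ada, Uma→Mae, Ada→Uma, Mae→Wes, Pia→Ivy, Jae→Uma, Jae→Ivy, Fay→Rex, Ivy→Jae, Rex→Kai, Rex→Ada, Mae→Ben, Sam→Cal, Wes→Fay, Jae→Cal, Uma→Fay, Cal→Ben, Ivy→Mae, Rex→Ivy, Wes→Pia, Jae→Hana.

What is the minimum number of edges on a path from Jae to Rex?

3

Level 0: Jae
Level 1: Ada, Bo, Cal, Hana, Ivy, Uma, Wes
Level 2: Ben, Fay, Mae, Pia, Sam
Level 3: Rex
Level 4: Kai, Vic
Rex first appears at level 3.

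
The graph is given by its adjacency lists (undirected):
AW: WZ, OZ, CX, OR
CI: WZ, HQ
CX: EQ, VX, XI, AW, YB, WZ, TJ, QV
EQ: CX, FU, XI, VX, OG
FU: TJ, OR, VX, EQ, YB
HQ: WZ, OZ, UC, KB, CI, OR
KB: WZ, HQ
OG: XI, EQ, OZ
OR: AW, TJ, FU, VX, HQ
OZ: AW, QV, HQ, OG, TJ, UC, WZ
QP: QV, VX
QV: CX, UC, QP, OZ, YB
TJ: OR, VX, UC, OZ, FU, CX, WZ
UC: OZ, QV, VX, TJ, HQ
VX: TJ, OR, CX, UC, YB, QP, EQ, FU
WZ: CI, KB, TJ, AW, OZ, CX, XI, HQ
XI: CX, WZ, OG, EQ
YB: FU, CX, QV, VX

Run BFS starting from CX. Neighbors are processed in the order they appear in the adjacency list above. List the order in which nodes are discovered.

Visit CX; enqueue EQ, VX, XI, AW, YB, WZ, TJ, QV → queue [EQ, VX, XI, AW, YB, WZ, TJ, QV]
Visit EQ; enqueue FU, OG → queue [VX, XI, AW, YB, WZ, TJ, QV, FU, OG]
Visit VX; enqueue OR, UC, QP → queue [XI, AW, YB, WZ, TJ, QV, FU, OG, OR, UC, QP]
Visit XI → queue [AW, YB, WZ, TJ, QV, FU, OG, OR, UC, QP]
Visit AW; enqueue OZ → queue [YB, WZ, TJ, QV, FU, OG, OR, UC, QP, OZ]
Visit YB → queue [WZ, TJ, QV, FU, OG, OR, UC, QP, OZ]
Visit WZ; enqueue CI, KB, HQ → queue [TJ, QV, FU, OG, OR, UC, QP, OZ, CI, KB, HQ]
Visit TJ → queue [QV, FU, OG, OR, UC, QP, OZ, CI, KB, HQ]
Visit QV → queue [FU, OG, OR, UC, QP, OZ, CI, KB, HQ]
Visit FU → queue [OG, OR, UC, QP, OZ, CI, KB, HQ]
Visit OG → queue [OR, UC, QP, OZ, CI, KB, HQ]
Visit OR → queue [UC, QP, OZ, CI, KB, HQ]
Visit UC → queue [QP, OZ, CI, KB, HQ]
Visit QP → queue [OZ, CI, KB, HQ]
Visit OZ → queue [CI, KB, HQ]
Visit CI → queue [KB, HQ]
Visit KB → queue [HQ]
Visit HQ → queue []

CX -> EQ -> VX -> XI -> AW -> YB -> WZ -> TJ -> QV -> FU -> OG -> OR -> UC -> QP -> OZ -> CI -> KB -> HQ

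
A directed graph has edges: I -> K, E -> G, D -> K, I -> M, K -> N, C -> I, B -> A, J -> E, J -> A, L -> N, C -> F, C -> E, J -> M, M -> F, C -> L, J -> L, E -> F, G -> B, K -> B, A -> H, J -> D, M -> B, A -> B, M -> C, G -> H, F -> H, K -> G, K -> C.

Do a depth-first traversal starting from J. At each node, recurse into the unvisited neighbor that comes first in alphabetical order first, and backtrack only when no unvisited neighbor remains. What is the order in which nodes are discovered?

J -> A -> B -> H -> D -> K -> C -> E -> F -> G -> I -> M -> L -> N

Visit J
J → A
A → B
A → H
J → D
D → K
K → C
C → E
E → F
E → G
C → I
I → M
C → L
L → N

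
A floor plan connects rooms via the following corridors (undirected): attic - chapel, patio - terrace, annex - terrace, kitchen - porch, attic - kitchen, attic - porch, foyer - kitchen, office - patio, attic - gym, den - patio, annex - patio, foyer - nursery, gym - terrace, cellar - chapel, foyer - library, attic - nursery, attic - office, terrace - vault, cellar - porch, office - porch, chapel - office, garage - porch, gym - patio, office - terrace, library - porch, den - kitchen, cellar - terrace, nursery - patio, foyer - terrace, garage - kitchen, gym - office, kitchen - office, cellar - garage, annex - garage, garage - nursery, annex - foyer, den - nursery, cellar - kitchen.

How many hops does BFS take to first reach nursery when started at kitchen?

Level 0: kitchen
Level 1: attic, cellar, den, foyer, garage, office, porch
Level 2: annex, chapel, gym, library, nursery, patio, terrace
Level 3: vault
nursery first appears at level 2.

2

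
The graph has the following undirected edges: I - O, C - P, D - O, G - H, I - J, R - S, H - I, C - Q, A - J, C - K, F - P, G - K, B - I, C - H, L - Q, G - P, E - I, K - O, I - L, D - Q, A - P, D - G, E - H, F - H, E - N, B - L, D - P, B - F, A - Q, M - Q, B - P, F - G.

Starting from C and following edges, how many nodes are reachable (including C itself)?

BFS from C visits: C, H, K, P, Q, E, F, G, I, O, A, B, D, L, M, N, J
Reachable nodes: 17 of 19 total.

17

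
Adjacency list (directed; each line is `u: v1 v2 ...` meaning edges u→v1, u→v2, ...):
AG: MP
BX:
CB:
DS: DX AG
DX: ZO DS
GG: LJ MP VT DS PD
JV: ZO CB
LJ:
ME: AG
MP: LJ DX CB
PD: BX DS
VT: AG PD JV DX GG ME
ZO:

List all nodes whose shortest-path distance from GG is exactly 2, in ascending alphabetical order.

AG, BX, CB, DX, JV, ME

Level 0: GG
Level 1: DS, LJ, MP, PD, VT
Level 2: AG, BX, CB, DX, JV, ME
Level 3: ZO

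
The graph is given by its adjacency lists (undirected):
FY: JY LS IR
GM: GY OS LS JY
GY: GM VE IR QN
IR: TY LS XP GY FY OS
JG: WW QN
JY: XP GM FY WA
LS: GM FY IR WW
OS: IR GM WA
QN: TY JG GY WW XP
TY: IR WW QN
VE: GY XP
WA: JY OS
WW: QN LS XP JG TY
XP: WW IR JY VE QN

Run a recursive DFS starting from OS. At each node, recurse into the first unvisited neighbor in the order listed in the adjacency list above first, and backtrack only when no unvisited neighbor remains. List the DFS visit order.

Visit OS
OS → IR
IR → TY
TY → WW
WW → QN
QN → JG
QN → GY
GY → GM
GM → LS
LS → FY
FY → JY
JY → XP
XP → VE
JY → WA

OS, IR, TY, WW, QN, JG, GY, GM, LS, FY, JY, XP, VE, WA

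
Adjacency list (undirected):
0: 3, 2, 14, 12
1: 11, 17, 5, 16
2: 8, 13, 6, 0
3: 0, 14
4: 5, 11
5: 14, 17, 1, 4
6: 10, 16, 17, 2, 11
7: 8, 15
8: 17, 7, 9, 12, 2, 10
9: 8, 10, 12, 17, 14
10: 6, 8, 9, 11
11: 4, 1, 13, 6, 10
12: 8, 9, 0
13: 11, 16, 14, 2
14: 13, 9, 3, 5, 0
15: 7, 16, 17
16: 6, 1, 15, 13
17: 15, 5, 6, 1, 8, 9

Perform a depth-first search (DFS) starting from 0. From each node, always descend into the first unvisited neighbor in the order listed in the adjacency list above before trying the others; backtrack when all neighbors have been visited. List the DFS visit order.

0, 3, 14, 13, 11, 4, 5, 17, 15, 7, 8, 9, 10, 6, 16, 1, 2, 12

Visit 0
0 → 3
3 → 14
14 → 13
13 → 11
11 → 4
4 → 5
5 → 17
17 → 15
15 → 7
7 → 8
8 → 9
9 → 10
10 → 6
6 → 16
16 → 1
6 → 2
9 → 12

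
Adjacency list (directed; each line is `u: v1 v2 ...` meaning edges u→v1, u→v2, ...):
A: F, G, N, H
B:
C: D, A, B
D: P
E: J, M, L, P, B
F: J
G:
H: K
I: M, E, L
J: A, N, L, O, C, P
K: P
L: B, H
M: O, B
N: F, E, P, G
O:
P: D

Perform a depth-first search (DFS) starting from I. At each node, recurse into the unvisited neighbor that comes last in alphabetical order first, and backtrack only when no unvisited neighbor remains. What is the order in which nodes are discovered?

Visit I
I → M
M → O
M → B
I → L
L → H
H → K
K → P
P → D
I → E
E → J
J → N
N → G
N → F
J → C
C → A

I → M → O → B → L → H → K → P → D → E → J → N → G → F → C → A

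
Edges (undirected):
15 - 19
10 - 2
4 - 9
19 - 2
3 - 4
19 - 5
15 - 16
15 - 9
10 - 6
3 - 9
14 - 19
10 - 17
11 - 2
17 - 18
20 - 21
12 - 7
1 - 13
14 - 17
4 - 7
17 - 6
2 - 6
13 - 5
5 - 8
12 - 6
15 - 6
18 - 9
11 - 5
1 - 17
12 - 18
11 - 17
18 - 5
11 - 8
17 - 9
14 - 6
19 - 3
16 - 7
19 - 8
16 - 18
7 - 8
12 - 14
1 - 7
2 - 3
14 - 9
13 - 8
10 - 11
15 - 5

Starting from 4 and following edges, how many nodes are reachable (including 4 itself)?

19

BFS from 4 visits: 4, 9, 7, 3, 18, 17, 15, 14, 16, 12, 8, 1, 19, 2, 5, 11, 10, 6, 13
Reachable nodes: 19 of 21 total.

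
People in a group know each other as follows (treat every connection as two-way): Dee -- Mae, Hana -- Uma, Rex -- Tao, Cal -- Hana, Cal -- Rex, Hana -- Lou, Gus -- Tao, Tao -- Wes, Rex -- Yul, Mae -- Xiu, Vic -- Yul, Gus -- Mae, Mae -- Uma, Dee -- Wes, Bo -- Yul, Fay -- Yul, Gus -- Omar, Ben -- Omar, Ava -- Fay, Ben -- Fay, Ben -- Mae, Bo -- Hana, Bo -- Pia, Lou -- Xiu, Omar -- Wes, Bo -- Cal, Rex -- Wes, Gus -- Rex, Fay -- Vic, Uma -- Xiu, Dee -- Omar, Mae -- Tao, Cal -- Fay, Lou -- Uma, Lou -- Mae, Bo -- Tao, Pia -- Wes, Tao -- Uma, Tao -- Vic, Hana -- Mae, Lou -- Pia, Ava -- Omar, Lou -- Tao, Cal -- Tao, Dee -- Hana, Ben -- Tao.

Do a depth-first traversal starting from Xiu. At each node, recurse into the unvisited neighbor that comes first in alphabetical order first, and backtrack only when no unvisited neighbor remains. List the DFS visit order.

Visit Xiu
Xiu → Lou
Lou → Hana
Hana → Bo
Bo → Cal
Cal → Fay
Fay → Ava
Ava → Omar
Omar → Ben
Ben → Mae
Mae → Dee
Dee → Wes
Wes → Pia
Wes → Rex
Rex → Gus
Gus → Tao
Tao → Uma
Tao → Vic
Vic → Yul

Xiu Lou Hana Bo Cal Fay Ava Omar Ben Mae Dee Wes Pia Rex Gus Tao Uma Vic Yul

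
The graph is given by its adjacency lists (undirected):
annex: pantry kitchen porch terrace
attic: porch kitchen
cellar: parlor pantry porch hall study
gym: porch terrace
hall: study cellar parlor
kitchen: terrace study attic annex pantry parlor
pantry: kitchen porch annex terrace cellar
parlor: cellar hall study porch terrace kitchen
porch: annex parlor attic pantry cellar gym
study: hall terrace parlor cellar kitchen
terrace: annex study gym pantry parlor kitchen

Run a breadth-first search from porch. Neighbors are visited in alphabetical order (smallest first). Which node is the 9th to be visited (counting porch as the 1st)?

terrace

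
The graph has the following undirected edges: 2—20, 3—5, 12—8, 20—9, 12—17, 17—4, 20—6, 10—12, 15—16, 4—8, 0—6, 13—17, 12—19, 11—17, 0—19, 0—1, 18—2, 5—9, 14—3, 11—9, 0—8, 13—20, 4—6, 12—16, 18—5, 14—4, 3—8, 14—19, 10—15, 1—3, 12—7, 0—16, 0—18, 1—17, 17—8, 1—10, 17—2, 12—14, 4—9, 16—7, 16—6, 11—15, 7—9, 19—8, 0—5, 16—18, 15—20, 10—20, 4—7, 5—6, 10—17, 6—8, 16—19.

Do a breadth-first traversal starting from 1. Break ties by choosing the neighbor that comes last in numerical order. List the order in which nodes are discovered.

1, 17, 10, 3, 0, 13, 12, 11, 8, 4, 2, 20, 15, 14, 5, 19, 18, 16, 6, 7, 9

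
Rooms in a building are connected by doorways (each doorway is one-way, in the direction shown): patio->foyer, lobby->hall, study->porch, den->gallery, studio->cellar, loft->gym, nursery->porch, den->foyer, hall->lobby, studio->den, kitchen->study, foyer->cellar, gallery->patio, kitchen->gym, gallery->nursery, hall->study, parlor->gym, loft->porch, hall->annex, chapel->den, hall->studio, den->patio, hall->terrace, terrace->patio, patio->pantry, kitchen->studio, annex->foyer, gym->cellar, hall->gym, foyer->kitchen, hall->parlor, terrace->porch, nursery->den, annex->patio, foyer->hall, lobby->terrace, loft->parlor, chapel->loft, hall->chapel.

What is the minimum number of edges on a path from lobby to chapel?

Level 0: lobby
Level 1: hall, terrace
Level 2: annex, chapel, gym, parlor, patio, porch, studio, study
Level 3: cellar, den, foyer, loft, pantry
Level 4: gallery, kitchen
Level 5: nursery
chapel first appears at level 2.

2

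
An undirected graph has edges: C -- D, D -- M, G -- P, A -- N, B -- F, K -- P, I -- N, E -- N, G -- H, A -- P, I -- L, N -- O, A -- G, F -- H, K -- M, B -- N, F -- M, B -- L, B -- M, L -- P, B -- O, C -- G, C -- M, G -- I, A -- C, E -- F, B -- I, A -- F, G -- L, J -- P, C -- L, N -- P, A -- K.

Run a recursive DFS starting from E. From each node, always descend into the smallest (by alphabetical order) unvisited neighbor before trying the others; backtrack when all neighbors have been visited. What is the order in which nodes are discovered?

Visit E
E → F
F → A
A → C
C → D
D → M
M → B
B → I
I → G
G → H
G → L
L → P
P → J
P → K
P → N
N → O

E -> F -> A -> C -> D -> M -> B -> I -> G -> H -> L -> P -> J -> K -> N -> O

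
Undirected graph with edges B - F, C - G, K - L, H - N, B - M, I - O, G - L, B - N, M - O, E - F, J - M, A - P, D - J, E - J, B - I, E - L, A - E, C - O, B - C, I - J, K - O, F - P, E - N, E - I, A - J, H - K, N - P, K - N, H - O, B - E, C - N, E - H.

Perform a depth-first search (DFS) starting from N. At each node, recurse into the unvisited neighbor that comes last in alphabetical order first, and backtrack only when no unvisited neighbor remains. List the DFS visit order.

N, P, F, E, L, K, O, M, J, I, B, C, G, D, A, H

Visit N
N → P
P → F
F → E
E → L
L → K
K → O
O → M
M → J
J → I
I → B
B → C
C → G
J → D
J → A
O → H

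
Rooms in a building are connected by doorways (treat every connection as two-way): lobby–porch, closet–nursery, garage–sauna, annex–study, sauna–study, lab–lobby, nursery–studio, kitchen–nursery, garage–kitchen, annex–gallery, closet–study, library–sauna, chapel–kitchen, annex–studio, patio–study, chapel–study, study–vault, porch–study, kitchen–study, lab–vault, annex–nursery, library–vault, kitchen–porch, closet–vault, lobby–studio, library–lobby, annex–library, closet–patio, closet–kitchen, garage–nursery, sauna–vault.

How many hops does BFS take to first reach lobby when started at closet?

Level 0: closet
Level 1: kitchen, nursery, patio, study, vault
Level 2: annex, chapel, garage, lab, library, porch, sauna, studio
Level 3: gallery, lobby
lobby first appears at level 3.

3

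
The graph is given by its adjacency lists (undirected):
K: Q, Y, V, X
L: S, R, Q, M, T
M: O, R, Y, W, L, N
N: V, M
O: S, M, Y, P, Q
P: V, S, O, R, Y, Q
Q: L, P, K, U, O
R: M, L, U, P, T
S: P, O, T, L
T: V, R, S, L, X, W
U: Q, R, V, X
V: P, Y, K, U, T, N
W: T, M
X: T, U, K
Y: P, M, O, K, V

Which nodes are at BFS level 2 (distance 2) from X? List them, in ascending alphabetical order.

L, Q, R, S, V, W, Y

Level 0: X
Level 1: K, T, U
Level 2: L, Q, R, S, V, W, Y
Level 3: M, N, O, P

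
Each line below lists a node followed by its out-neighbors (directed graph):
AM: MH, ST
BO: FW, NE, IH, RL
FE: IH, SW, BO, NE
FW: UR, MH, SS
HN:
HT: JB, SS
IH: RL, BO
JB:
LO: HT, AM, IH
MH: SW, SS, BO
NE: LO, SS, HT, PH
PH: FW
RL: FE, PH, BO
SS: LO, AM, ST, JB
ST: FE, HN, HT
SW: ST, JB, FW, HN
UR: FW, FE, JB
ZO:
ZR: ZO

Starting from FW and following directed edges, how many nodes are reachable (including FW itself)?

17

BFS from FW visits: FW, UR, SS, MH, JB, FE, ST, LO, AM, SW, BO, NE, IH, HT, HN, RL, PH
Reachable nodes: 17 of 19 total.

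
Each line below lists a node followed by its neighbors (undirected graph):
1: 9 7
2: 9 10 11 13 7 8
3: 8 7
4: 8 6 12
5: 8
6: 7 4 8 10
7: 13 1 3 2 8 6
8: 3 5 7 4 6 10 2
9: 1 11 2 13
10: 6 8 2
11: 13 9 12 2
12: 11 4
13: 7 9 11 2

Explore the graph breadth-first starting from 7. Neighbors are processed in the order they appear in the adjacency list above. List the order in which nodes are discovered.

Visit 7; enqueue 13, 1, 3, 2, 8, 6 → queue [13, 1, 3, 2, 8, 6]
Visit 13; enqueue 9, 11 → queue [1, 3, 2, 8, 6, 9, 11]
Visit 1 → queue [3, 2, 8, 6, 9, 11]
Visit 3 → queue [2, 8, 6, 9, 11]
Visit 2; enqueue 10 → queue [8, 6, 9, 11, 10]
Visit 8; enqueue 5, 4 → queue [6, 9, 11, 10, 5, 4]
Visit 6 → queue [9, 11, 10, 5, 4]
Visit 9 → queue [11, 10, 5, 4]
Visit 11; enqueue 12 → queue [10, 5, 4, 12]
Visit 10 → queue [5, 4, 12]
Visit 5 → queue [4, 12]
Visit 4 → queue [12]
Visit 12 → queue []

7 → 13 → 1 → 3 → 2 → 8 → 6 → 9 → 11 → 10 → 5 → 4 → 12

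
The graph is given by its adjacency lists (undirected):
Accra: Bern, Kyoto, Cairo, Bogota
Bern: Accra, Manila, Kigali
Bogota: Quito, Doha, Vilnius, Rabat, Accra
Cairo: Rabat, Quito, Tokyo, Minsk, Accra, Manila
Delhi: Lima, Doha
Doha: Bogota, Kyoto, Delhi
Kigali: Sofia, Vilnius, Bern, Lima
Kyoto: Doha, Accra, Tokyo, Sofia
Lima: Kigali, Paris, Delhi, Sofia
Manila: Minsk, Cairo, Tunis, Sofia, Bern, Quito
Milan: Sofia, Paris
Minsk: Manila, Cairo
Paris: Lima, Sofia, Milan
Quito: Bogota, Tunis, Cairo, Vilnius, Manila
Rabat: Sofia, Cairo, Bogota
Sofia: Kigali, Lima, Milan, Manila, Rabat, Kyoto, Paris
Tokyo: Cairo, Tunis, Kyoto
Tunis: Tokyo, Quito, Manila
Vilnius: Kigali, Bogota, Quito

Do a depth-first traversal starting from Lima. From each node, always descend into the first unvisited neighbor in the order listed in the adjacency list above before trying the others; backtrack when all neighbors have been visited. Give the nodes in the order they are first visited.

Lima → Kigali → Sofia → Milan → Paris → Manila → Minsk → Cairo → Rabat → Bogota → Quito → Tunis → Tokyo → Kyoto → Doha → Delhi → Accra → Bern → Vilnius

Visit Lima
Lima → Kigali
Kigali → Sofia
Sofia → Milan
Milan → Paris
Sofia → Manila
Manila → Minsk
Minsk → Cairo
Cairo → Rabat
Rabat → Bogota
Bogota → Quito
Quito → Tunis
Tunis → Tokyo
Tokyo → Kyoto
Kyoto → Doha
Doha → Delhi
Kyoto → Accra
Accra → Bern
Quito → Vilnius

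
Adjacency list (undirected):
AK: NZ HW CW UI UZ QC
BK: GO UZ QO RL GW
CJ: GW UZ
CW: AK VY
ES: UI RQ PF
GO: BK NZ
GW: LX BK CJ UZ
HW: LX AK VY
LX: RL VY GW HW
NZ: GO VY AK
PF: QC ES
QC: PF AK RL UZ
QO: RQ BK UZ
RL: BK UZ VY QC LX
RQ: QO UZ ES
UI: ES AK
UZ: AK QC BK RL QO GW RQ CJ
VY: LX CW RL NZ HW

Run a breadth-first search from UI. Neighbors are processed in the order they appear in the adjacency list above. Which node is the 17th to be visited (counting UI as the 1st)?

Visit UI; enqueue ES, AK → queue [ES, AK]
Visit ES; enqueue RQ, PF → queue [AK, RQ, PF]
Visit AK; enqueue NZ, HW, CW, UZ, QC → queue [RQ, PF, NZ, HW, CW, UZ, QC]
Visit RQ; enqueue QO → queue [PF, NZ, HW, CW, UZ, QC, QO]
Visit PF → queue [NZ, HW, CW, UZ, QC, QO]
Visit NZ; enqueue GO, VY → queue [HW, CW, UZ, QC, QO, GO, VY]
Visit HW; enqueue LX → queue [CW, UZ, QC, QO, GO, VY, LX]
Visit CW → queue [UZ, QC, QO, GO, VY, LX]
Visit UZ; enqueue BK, RL, GW, CJ → queue [QC, QO, GO, VY, LX, BK, RL, GW, CJ]
Visit QC → queue [QO, GO, VY, LX, BK, RL, GW, CJ]
Visit QO → queue [GO, VY, LX, BK, RL, GW, CJ]
Visit GO → queue [VY, LX, BK, RL, GW, CJ]
Visit VY → queue [LX, BK, RL, GW, CJ]
Visit LX → queue [BK, RL, GW, CJ]
Visit BK → queue [RL, GW, CJ]
Visit RL → queue [GW, CJ]
Visit GW → queue [CJ]
Visit CJ → queue []

Visit order: UI, ES, AK, RQ, PF, NZ, HW, CW, UZ, QC, QO, GO, VY, LX, BK, RL, GW, CJ

GW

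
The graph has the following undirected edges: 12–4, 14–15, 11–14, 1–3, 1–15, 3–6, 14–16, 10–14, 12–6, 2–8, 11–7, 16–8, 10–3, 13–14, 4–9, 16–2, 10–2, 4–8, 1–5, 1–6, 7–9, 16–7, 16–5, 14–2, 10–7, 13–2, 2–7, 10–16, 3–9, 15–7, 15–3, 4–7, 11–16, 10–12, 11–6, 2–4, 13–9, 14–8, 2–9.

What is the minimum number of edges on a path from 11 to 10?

2

Level 0: 11
Level 1: 6, 7, 14, 16
Level 2: 1, 2, 3, 4, 5, 8, 9, 10, 12, 13, 15
10 first appears at level 2.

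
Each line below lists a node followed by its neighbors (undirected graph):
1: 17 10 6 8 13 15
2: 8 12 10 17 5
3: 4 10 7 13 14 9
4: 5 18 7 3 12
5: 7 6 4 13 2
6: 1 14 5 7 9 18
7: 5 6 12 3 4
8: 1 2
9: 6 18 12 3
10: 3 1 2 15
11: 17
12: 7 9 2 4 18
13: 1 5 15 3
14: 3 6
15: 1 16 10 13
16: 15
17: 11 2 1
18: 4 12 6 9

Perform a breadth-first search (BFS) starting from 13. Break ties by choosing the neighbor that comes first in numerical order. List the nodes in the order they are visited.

Visit 13; enqueue 1, 3, 5, 15 → queue [1, 3, 5, 15]
Visit 1; enqueue 6, 8, 10, 17 → queue [3, 5, 15, 6, 8, 10, 17]
Visit 3; enqueue 4, 7, 9, 14 → queue [5, 15, 6, 8, 10, 17, 4, 7, 9, 14]
Visit 5; enqueue 2 → queue [15, 6, 8, 10, 17, 4, 7, 9, 14, 2]
Visit 15; enqueue 16 → queue [6, 8, 10, 17, 4, 7, 9, 14, 2, 16]
Visit 6; enqueue 18 → queue [8, 10, 17, 4, 7, 9, 14, 2, 16, 18]
Visit 8 → queue [10, 17, 4, 7, 9, 14, 2, 16, 18]
Visit 10 → queue [17, 4, 7, 9, 14, 2, 16, 18]
Visit 17; enqueue 11 → queue [4, 7, 9, 14, 2, 16, 18, 11]
Visit 4; enqueue 12 → queue [7, 9, 14, 2, 16, 18, 11, 12]
Visit 7 → queue [9, 14, 2, 16, 18, 11, 12]
Visit 9 → queue [14, 2, 16, 18, 11, 12]
Visit 14 → queue [2, 16, 18, 11, 12]
Visit 2 → queue [16, 18, 11, 12]
Visit 16 → queue [18, 11, 12]
Visit 18 → queue [11, 12]
Visit 11 → queue [12]
Visit 12 → queue []

13 → 1 → 3 → 5 → 15 → 6 → 8 → 10 → 17 → 4 → 7 → 9 → 14 → 2 → 16 → 18 → 11 → 12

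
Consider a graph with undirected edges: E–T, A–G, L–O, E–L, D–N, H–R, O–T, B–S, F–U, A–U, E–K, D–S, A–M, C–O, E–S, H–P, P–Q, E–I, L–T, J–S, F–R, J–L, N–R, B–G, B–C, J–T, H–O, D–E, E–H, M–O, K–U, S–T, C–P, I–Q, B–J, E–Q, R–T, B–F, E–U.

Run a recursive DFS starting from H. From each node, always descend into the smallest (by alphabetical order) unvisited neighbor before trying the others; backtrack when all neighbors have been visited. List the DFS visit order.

H, E, D, N, R, F, B, C, O, L, J, S, T, M, A, G, U, K, P, Q, I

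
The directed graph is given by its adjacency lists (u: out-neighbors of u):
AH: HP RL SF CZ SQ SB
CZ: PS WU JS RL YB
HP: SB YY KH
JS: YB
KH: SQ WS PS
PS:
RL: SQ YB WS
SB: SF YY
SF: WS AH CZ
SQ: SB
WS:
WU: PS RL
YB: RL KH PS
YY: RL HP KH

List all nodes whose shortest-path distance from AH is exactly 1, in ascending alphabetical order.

CZ, HP, RL, SB, SF, SQ

Level 0: AH
Level 1: CZ, HP, RL, SB, SF, SQ
Level 2: JS, KH, PS, WS, WU, YB, YY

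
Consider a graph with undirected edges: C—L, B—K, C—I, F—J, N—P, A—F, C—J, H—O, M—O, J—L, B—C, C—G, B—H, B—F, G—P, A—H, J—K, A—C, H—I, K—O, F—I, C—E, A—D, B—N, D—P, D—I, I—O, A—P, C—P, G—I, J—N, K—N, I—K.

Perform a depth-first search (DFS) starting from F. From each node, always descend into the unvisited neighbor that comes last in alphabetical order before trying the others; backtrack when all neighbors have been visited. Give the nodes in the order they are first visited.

Visit F
F → J
J → N
N → P
P → G
G → I
I → O
O → M
O → K
K → B
B → H
H → A
A → D
A → C
C → L
C → E

F -> J -> N -> P -> G -> I -> O -> M -> K -> B -> H -> A -> D -> C -> L -> E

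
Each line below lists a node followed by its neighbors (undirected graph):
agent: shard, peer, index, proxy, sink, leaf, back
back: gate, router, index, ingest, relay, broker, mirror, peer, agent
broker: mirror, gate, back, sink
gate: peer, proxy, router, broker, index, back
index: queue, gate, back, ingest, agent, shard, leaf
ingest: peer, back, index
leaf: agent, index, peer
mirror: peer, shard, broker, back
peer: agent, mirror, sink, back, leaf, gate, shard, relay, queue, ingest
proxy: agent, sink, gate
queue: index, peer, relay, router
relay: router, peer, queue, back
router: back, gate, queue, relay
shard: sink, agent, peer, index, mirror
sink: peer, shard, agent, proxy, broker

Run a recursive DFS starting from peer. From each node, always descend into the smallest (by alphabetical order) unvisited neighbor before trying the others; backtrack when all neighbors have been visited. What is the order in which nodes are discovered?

Visit peer
peer → agent
agent → back
back → broker
broker → gate
gate → index
index → ingest
index → leaf
index → queue
queue → relay
relay → router
index → shard
shard → mirror
shard → sink
sink → proxy

peer agent back broker gate index ingest leaf queue relay router shard mirror sink proxy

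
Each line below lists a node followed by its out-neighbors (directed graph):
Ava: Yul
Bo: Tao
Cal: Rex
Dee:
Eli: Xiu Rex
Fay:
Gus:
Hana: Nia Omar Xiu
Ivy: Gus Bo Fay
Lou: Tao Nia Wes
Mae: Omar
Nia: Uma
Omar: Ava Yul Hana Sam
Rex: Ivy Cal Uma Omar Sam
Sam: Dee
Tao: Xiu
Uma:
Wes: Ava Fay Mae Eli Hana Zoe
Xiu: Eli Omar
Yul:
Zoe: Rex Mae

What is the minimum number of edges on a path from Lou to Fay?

Level 0: Lou
Level 1: Nia, Tao, Wes
Level 2: Ava, Eli, Fay, Hana, Mae, Uma, Xiu, Zoe
Level 3: Omar, Rex, Yul
Level 4: Cal, Ivy, Sam
Level 5: Bo, Dee, Gus
Fay first appears at level 2.

2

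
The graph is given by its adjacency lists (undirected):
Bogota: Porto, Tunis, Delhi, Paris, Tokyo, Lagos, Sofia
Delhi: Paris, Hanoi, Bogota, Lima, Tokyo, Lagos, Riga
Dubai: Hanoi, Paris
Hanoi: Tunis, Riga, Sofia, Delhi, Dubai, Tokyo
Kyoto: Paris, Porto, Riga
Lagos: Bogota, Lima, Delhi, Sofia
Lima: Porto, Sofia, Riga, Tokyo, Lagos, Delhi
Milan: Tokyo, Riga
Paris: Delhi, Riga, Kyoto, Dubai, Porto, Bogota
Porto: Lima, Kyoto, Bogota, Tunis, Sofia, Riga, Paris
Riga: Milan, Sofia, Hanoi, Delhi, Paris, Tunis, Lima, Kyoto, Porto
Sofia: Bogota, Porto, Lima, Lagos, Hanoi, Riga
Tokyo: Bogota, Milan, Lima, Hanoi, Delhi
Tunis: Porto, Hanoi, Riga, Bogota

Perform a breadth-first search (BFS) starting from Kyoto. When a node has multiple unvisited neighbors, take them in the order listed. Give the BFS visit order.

Kyoto, Paris, Porto, Riga, Delhi, Dubai, Bogota, Lima, Tunis, Sofia, Milan, Hanoi, Tokyo, Lagos

Visit Kyoto; enqueue Paris, Porto, Riga → queue [Paris, Porto, Riga]
Visit Paris; enqueue Delhi, Dubai, Bogota → queue [Porto, Riga, Delhi, Dubai, Bogota]
Visit Porto; enqueue Lima, Tunis, Sofia → queue [Riga, Delhi, Dubai, Bogota, Lima, Tunis, Sofia]
Visit Riga; enqueue Milan, Hanoi → queue [Delhi, Dubai, Bogota, Lima, Tunis, Sofia, Milan, Hanoi]
Visit Delhi; enqueue Tokyo, Lagos → queue [Dubai, Bogota, Lima, Tunis, Sofia, Milan, Hanoi, Tokyo, Lagos]
Visit Dubai → queue [Bogota, Lima, Tunis, Sofia, Milan, Hanoi, Tokyo, Lagos]
Visit Bogota → queue [Lima, Tunis, Sofia, Milan, Hanoi, Tokyo, Lagos]
Visit Lima → queue [Tunis, Sofia, Milan, Hanoi, Tokyo, Lagos]
Visit Tunis → queue [Sofia, Milan, Hanoi, Tokyo, Lagos]
Visit Sofia → queue [Milan, Hanoi, Tokyo, Lagos]
Visit Milan → queue [Hanoi, Tokyo, Lagos]
Visit Hanoi → queue [Tokyo, Lagos]
Visit Tokyo → queue [Lagos]
Visit Lagos → queue []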